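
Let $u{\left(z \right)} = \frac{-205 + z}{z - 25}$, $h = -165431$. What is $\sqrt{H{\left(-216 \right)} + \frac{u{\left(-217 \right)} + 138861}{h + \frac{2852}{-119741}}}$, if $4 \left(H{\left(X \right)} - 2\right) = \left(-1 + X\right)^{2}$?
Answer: $\frac{\sqrt{248441886986481938912988361}}{145265092302} \approx 108.51$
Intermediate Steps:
$H{\left(X \right)} = 2 + \frac{\left(-1 + X\right)^{2}}{4}$
$u{\left(z \right)} = \frac{-205 + z}{-25 + z}$
$\sqrt{H{\left(-216 \right)} + \frac{u{\left(-217 \right)} + 138861}{h + \frac{2852}{-119741}}} = \sqrt{\left(2 + \frac{\left(-1 - 216\right)^{2}}{4}\right) + \frac{\frac{-205 - 217}{-25 - 217} + 138861}{-165431 + \frac{2852}{-119741}}} = \sqrt{\left(2 + \frac{\left(-217\right)^{2}}{4}\right) + \frac{\frac{1}{-242} \left(-422\right) + 138861}{-165431 + 2852 \left(- \frac{1}{119741}\right)}} = \sqrt{\left(2 + \frac{1}{4} \cdot 47089\right) + \frac{\left(- \frac{1}{242}\right) \left(-422\right) + 138861}{-165431 - \frac{2852}{119741}}} = \sqrt{\left(2 + \frac{47089}{4}\right) + \frac{\frac{211}{121} + 138861}{- \frac{19808876223}{119741}}} = \sqrt{\frac{47097}{4} + \frac{16802392}{121} \left(- \frac{119741}{19808876223}\right)} = \sqrt{\frac{47097}{4} - \frac{2011935220472}{2396874022983}} = \sqrt{\frac{112877528119548463}{9587496091932}} = \frac{\sqrt{248441886986481938912988361}}{145265092302}$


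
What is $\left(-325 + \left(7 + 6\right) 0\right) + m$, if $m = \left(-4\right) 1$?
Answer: $-329$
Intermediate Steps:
$m = -4$
$\left(-325 + \left(7 + 6\right) 0\right) + m = \left(-325 + \left(7 + 6\right) 0\right) - 4 = \left(-325 + 13 \cdot 0\right) - 4 = \left(-325 + 0\right) - 4 = -325 - 4 = -329$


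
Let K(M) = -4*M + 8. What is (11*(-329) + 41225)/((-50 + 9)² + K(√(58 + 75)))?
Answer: 63516534/2850593 + 150424*√133/2850593 ≈ 22.890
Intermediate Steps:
K(M) = 8 - 4*M
(11*(-329) + 41225)/((-50 + 9)² + K(√(58 + 75))) = (11*(-329) + 41225)/((-50 + 9)² + (8 - 4*√(58 + 75))) = (-3619 + 41225)/((-41)² + (8 - 4*√133)) = 37606/(1681 + (8 - 4*√133)) = 37606/(1689 - 4*√133)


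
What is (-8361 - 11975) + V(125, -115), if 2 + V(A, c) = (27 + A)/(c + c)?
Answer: -2338946/115 ≈ -20339.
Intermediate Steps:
V(A, c) = -2 + (27 + A)/(2*c) (V(A, c) = -2 + (27 + A)/(c + c) = -2 + (27 + A)/((2*c)) = -2 + (27 + A)*(1/(2*c)) = -2 + (27 + A)/(2*c))
(-8361 - 11975) + V(125, -115) = (-8361 - 11975) + (½)*(27 + 125 - 4*(-115))/(-115) = -20336 + (½)*(-1/115)*(27 + 125 + 460) = -20336 + (½)*(-1/115)*612 = -20336 - 306/115 = -2338946/115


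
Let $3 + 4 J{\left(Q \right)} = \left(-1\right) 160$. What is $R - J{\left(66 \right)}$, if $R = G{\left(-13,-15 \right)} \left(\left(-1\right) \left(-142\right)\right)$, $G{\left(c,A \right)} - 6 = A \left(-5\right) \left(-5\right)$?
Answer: $- \frac{209429}{4} \approx -52357.0$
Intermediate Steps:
$G{\left(c,A \right)} = 6 + 25 A$ ($G{\left(c,A \right)} = 6 + A \left(-5\right) \left(-5\right) = 6 + - 5 A \left(-5\right) = 6 + 25 A$)
$J{\left(Q \right)} = - \frac{163}{4}$ ($J{\left(Q \right)} = - \frac{3}{4} + \frac{\left(-1\right) 160}{4} = - \frac{3}{4} + \frac{1}{4} \left(-160\right) = - \frac{3}{4} - 40 = - \frac{163}{4}$)
$R = -52398$ ($R = \left(6 + 25 \left(-15\right)\right) \left(\left(-1\right) \left(-142\right)\right) = \left(6 - 375\right) 142 = \left(-369\right) 142 = -52398$)
$R - J{\left(66 \right)} = -52398 - - \frac{163}{4} = -52398 + \frac{163}{4} = - \frac{209429}{4}$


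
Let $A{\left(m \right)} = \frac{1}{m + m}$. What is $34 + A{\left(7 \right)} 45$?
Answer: $\frac{521}{14} \approx 37.214$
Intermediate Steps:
$A{\left(m \right)} = \frac{1}{2 m}$
$34 + A{\left(7 \right)} 45 = 34 + \frac{1}{2 \cdot 7} \cdot 45 = 34 + \frac{1}{2} \cdot \frac{1}{7} \cdot 45 = 34 + \frac{1}{14} \cdot 45 = 34 + \frac{45}{14} = \frac{521}{14}$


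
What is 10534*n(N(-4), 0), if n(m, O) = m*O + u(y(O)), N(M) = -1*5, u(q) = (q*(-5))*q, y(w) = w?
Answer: 0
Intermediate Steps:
u(q) = -5*q² (u(q) = (-5*q)*q = -5*q²)
N(M) = -5
n(m, O) = -5*O² + O*m (n(m, O) = m*O - 5*O² = O*m - 5*O² = -5*O² + O*m)
10534*n(N(-4), 0) = 10534*(0*(-5 - 5*0)) = 10534*(0*(-5 + 0)) = 10534*(0*(-5)) = 10534*0 = 0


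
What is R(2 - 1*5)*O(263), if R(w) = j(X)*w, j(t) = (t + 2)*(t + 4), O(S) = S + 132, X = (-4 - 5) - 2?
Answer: -74655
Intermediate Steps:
X = -11 (X = -9 - 2 = -11)
O(S) = 132 + S
j(t) = (2 + t)*(4 + t)
R(w) = 63*w (R(w) = (8 + (-11)**2 + 6*(-11))*w = (8 + 121 - 66)*w = 63*w)
R(2 - 1*5)*O(263) = (63*(2 - 1*5))*(132 + 263) = (63*(2 - 5))*395 = (63*(-3))*395 = -189*395 = -74655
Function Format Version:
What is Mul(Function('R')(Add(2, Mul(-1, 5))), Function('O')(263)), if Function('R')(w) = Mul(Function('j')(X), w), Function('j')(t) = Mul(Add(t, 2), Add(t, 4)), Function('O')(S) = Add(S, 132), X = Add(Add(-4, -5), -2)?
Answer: -74655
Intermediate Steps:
X = -11 (X = Add(-9, -2) = -11)
Function('O')(S) = Add(132, S)
Function('j')(t) = Mul(Add(2, t), Add(4, t))
Function('R')(w) = Mul(63, w) (Function('R')(w) = Mul(Add(8, Pow(-11, 2), Mul(6, -11)), w) = Mul(Add(8, 121, -66), w) = Mul(63, w))
Mul(Function('R')(Add(2, Mul(-1, 5))), Function('O')(263)) = Mul(Mul(63, Add(2, Mul(-1, 5))), Add(132, 263)) = Mul(Mul(63, Add(2, -5)), 395) = Mul(Mul(63, -3), 395) = Mul(-189, 395) = -74655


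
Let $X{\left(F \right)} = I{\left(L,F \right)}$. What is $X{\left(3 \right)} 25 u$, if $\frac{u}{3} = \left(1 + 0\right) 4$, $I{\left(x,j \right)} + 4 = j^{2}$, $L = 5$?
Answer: $1500$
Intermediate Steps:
$I{\left(x,j \right)} = -4 + j^{2}$
$u = 12$ ($u = 3 \left(1 + 0\right) 4 = 3 \cdot 1 \cdot 4 = 3 \cdot 4 = 12$)
$X{\left(F \right)} = -4 + F^{2}$
$X{\left(3 \right)} 25 u = \left(-4 + 3^{2}\right) 25 \cdot 12 = \left(-4 + 9\right) 25 \cdot 12 = 5 \cdot 25 \cdot 12 = 125 \cdot 12 = 1500$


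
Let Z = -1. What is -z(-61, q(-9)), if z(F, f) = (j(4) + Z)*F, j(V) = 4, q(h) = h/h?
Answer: 183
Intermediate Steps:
q(h) = 1
z(F, f) = 3*F (z(F, f) = (4 - 1)*F = 3*F)
-z(-61, q(-9)) = -3*(-61) = -1*(-183) = 183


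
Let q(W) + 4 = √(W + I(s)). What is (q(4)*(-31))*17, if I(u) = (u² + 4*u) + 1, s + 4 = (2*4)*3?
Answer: 2108 - 527*√485 ≈ -9498.0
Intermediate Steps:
s = 20 (s = -4 + (2*4)*3 = -4 + 8*3 = -4 + 24 = 20)
I(u) = 1 + u² + 4*u
q(W) = -4 + √(481 + W) (q(W) = -4 + √(W + (1 + 20² + 4*20)) = -4 + √(W + (1 + 400 + 80)) = -4 + √(W + 481) = -4 + √(481 + W))
(q(4)*(-31))*17 = ((-4 + √(481 + 4))*(-31))*17 = ((-4 + √485)*(-31))*17 = (124 - 31*√485)*17 = 2108 - 527*√485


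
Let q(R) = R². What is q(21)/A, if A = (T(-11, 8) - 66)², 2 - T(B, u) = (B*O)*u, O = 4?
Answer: 49/9216 ≈ 0.0053168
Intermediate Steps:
T(B, u) = 2 - 4*B*u (T(B, u) = 2 - B*4*u = 2 - 4*B*u)
A = 82944 (A = ((2 - 4*(-11)*8) - 66)² = ((2 + 352) - 66)² = (354 - 66)² = 288² = 82944)
q(21)/A = 21²/82944 = 441*(1/82944) = 49/9216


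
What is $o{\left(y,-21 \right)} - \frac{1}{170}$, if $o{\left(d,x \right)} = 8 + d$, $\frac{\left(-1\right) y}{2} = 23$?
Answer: $- \frac{6461}{170} \approx -38.006$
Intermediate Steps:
$y = -46$ ($y = \left(-2\right) 23 = -46$)
$o{\left(y,-21 \right)} - \frac{1}{170} = \left(8 - 46\right) - \frac{1}{170} = -38 - \frac{1}{170} = - \frac{6461}{170}$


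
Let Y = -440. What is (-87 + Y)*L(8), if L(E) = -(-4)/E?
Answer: -527/2 ≈ -263.50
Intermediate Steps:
L(E) = 4/E
(-87 + Y)*L(8) = (-87 - 440)*(4/8) = -2108/8 = -527*½ = -527/2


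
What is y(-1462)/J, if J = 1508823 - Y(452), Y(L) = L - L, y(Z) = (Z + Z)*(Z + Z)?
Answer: 8549776/1508823 ≈ 5.6665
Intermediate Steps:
y(Z) = 4*Z² (y(Z) = (2*Z)*(2*Z) = 4*Z²)
Y(L) = 0
J = 1508823 (J = 1508823 - 1*0 = 1508823 + 0 = 1508823)
y(-1462)/J = (4*(-1462)²)/1508823 = (4*2137444)*(1/1508823) = 8549776*(1/1508823) = 8549776/1508823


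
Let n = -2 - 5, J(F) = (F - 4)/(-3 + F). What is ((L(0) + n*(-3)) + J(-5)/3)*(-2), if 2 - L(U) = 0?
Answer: -187/4 ≈ -46.750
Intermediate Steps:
J(F) = (-4 + F)/(-3 + F)
L(U) = 2 (L(U) = 2 - 1*0 = 2 + 0 = 2)
n = -7
((L(0) + n*(-3)) + J(-5)/3)*(-2) = ((2 - 7*(-3)) + ((-4 - 5)/(-3 - 5))/3)*(-2) = ((2 + 21) + (-9/(-8))*(⅓))*(-2) = (23 - ⅛*(-9)*(⅓))*(-2) = (23 + (9/8)*(⅓))*(-2) = (23 + 3/8)*(-2) = (187/8)*(-2) = -187/4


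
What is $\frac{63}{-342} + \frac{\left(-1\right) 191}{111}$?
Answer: $- \frac{8035}{4218} \approx -1.9049$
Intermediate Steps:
$\frac{63}{-342} + \frac{\left(-1\right) 191}{111} = 63 \left(- \frac{1}{342}\right) - \frac{191}{111} = - \frac{7}{38} - \frac{191}{111} = - \frac{8035}{4218}$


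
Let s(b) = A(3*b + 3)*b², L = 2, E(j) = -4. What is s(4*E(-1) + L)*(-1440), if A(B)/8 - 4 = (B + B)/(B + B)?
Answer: -11289600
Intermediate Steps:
A(B) = 40 (A(B) = 32 + 8*((B + B)/(B + B)) = 32 + 8*((2*B)/((2*B))) = 32 + 8*((2*B)*(1/(2*B))) = 32 + 8*1 = 32 + 8 = 40)
s(b) = 40*b²
s(4*E(-1) + L)*(-1440) = (40*(4*(-4) + 2)²)*(-1440) = (40*(-16 + 2)²)*(-1440) = (40*(-14)²)*(-1440) = (40*196)*(-1440) = 7840*(-1440) = -11289600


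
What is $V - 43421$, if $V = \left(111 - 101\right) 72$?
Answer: $-42701$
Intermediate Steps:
$V = 720$ ($V = 10 \cdot 72 = 720$)
$V - 43421 = 720 - 43421 = -42701$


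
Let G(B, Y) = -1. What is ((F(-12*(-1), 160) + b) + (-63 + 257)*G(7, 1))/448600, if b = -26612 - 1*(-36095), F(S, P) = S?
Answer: 9301/448600 ≈ 0.020733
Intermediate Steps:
b = 9483 (b = -26612 + 36095 = 9483)
((F(-12*(-1), 160) + b) + (-63 + 257)*G(7, 1))/448600 = ((-12*(-1) + 9483) + (-63 + 257)*(-1))/448600 = ((12 + 9483) + 194*(-1))*(1/448600) = (9495 - 194)*(1/448600) = 9301*(1/448600) = 9301/448600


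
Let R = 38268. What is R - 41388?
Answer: -3120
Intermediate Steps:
R - 41388 = 38268 - 41388 = -3120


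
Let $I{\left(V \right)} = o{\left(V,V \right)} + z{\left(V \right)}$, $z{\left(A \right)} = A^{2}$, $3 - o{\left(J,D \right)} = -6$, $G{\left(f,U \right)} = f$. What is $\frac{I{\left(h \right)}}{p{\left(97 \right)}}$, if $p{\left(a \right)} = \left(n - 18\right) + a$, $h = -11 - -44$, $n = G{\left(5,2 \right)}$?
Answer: $\frac{183}{14} \approx 13.071$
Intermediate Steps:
$n = 5$
$o{\left(J,D \right)} = 9$ ($o{\left(J,D \right)} = 3 - -6 = 3 + 6 = 9$)
$h = 33$ ($h = -11 + 44 = 33$)
$I{\left(V \right)} = 9 + V^{2}$
$p{\left(a \right)} = -13 + a$ ($p{\left(a \right)} = \left(5 - 18\right) + a = -13 + a$)
$\frac{I{\left(h \right)}}{p{\left(97 \right)}} = \frac{9 + 33^{2}}{-13 + 97} = \frac{9 + 1089}{84} = 1098 \cdot \frac{1}{84} = \frac{183}{14}$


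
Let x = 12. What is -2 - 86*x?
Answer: -1034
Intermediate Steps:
-2 - 86*x = -2 - 86*12 = -2 - 1032 = -1034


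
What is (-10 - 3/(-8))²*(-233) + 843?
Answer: -1327505/64 ≈ -20742.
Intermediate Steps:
(-10 - 3/(-8))²*(-233) + 843 = (-10 - 3*(-⅛))²*(-233) + 843 = (-10 + 3/8)²*(-233) + 843 = (-77/8)²*(-233) + 843 = (5929/64)*(-233) + 843 = -1381457/64 + 843 = -1327505/64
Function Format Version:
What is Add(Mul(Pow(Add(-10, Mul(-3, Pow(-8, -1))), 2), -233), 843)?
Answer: Rational(-1327505, 64) ≈ -20742.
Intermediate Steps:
Add(Mul(Pow(Add(-10, Mul(-3, Pow(-8, -1))), 2), -233), 843) = Add(Mul(Pow(Add(-10, Mul(-3, Rational(-1, 8))), 2), -233), 843) = Add(Mul(Pow(Add(-10, Rational(3, 8)), 2), -233), 843) = Add(Mul(Pow(Rational(-77, 8), 2), -233), 843) = Add(Mul(Rational(5929, 64), -233), 843) = Add(Rational(-1381457, 64), 843) = Rational(-1327505, 64)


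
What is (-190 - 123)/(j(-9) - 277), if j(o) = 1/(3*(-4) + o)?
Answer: 6573/5818 ≈ 1.1298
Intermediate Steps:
j(o) = 1/(-12 + o)
(-190 - 123)/(j(-9) - 277) = (-190 - 123)/(1/(-12 - 9) - 277) = -313/(1/(-21) - 277) = -313/(-1/21 - 277) = -313/(-5818/21) = -313*(-21/5818) = 6573/5818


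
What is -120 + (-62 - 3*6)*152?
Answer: -12280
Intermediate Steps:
-120 + (-62 - 3*6)*152 = -120 + (-62 - 1*18)*152 = -120 + (-62 - 18)*152 = -120 - 80*152 = -120 - 12160 = -12280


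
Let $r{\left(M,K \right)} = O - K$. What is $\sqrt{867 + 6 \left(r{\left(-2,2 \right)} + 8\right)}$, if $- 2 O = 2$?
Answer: $\sqrt{897} \approx 29.95$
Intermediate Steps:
$O = -1$ ($O = \left(- \frac{1}{2}\right) 2 = -1$)
$r{\left(M,K \right)} = -1 - K$
$\sqrt{867 + 6 \left(r{\left(-2,2 \right)} + 8\right)} = \sqrt{867 + 6 \left(\left(-1 - 2\right) + 8\right)} = \sqrt{867 + 6 \left(-3 + 8\right)} = \sqrt{867 + 6 \cdot 5} = \sqrt{867 + 30} = \sqrt{897}$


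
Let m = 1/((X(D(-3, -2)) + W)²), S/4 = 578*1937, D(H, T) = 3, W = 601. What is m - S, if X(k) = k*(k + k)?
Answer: -1715926765383/383161 ≈ -4.4783e+6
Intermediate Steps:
X(k) = 2*k² (X(k) = k*(2*k) = 2*k²)
S = 4478344 (S = 4*(578*1937) = 4*1119586 = 4478344)
m = 1/383161 (m = 1/((2*3² + 601)²) = 1/((2*9 + 601)²) = 1/((18 + 601)²) = 1/(619²) = 1/383161 ≈ 2.6099e-6)
m - S = 1/383161 - 1*4478344 = 1/383161 - 4478344 = -1715926765383/383161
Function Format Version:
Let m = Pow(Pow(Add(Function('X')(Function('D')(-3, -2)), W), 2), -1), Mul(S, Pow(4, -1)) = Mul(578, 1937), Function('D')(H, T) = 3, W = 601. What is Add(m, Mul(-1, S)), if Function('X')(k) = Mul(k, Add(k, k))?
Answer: Rational(-1715926765383, 383161) ≈ -4.4783e+6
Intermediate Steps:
Function('X')(k) = Mul(2, Pow(k, 2)) (Function('X')(k) = Mul(k, Mul(2, k)) = Mul(2, Pow(k, 2)))
S = 4478344 (S = Mul(4, Mul(578, 1937)) = Mul(4, 1119586) = 4478344)
m = Rational(1, 383161) (m = Pow(Pow(Add(Mul(2, Pow(3, 2)), 601), 2), -1) = Pow(Pow(Add(Mul(2, 9), 601), 2), -1) = Pow(Pow(Add(18, 601), 2), -1) = Pow(Pow(619, 2), -1) = Pow(383161, -1) = Rational(1, 383161) ≈ 2.6099e-6)
Add(m, Mul(-1, S)) = Add(Rational(1, 383161), Mul(-1, 4478344)) = Add(Rational(1, 383161), -4478344) = Rational(-1715926765383, 383161)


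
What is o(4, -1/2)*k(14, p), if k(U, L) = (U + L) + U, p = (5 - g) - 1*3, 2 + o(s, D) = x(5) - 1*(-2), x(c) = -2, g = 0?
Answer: -60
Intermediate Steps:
o(s, D) = -2 (o(s, D) = -2 + (-2 - 1*(-2)) = -2 + (-2 + 2) = -2 + 0 = -2)
p = 2 (p = (5 - 1*0) - 1*3 = (5 + 0) - 3 = 5 - 3 = 2)
k(U, L) = L + 2*U (k(U, L) = (L + U) + U = L + 2*U)
o(4, -1/2)*k(14, p) = -2*(2 + 2*14) = -2*(2 + 28) = -2*30 = -60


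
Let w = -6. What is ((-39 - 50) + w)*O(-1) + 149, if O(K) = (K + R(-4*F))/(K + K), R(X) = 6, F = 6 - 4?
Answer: 773/2 ≈ 386.50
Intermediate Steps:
F = 2
O(K) = (6 + K)/(2*K) (O(K) = (K + 6)/(K + K) = (6 + K)/((2*K)) = (6 + K)*(1/(2*K)) = (6 + K)/(2*K))
((-39 - 50) + w)*O(-1) + 149 = ((-39 - 50) - 6)*((½)*(6 - 1)/(-1)) + 149 = (-89 - 6)*((½)*(-1)*5) + 149 = -95*(-5/2) + 149 = 475/2 + 149 = 773/2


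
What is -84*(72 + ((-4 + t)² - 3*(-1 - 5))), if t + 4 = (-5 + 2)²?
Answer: -7644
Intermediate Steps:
t = 5 (t = -4 + (-5 + 2)² = -4 + (-3)² = -4 + 9 = 5)
-84*(72 + ((-4 + t)² - 3*(-1 - 5))) = -84*(72 + ((-4 + 5)² - 3*(-1 - 5))) = -84*(72 + (1² - 3*(-6))) = -84*(72 + (1 - 1*(-18))) = -84*(72 + (1 + 18)) = -84*(72 + 19) = -84*91 = -7644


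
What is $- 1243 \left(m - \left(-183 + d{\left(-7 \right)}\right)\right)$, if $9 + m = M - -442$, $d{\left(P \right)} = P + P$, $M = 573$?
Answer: $-1495329$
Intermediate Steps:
$d{\left(P \right)} = 2 P$
$m = 1006$ ($m = -9 + \left(573 - -442\right) = -9 + \left(573 + 442\right) = -9 + 1015 = 1006$)
$- 1243 \left(m - \left(-183 + d{\left(-7 \right)}\right)\right) = - 1243 \left(1006 + \left(183 - 2 \left(-7\right)\right)\right) = - 1243 \left(1006 + \left(183 - -14\right)\right) = - 1243 \left(1006 + \left(183 + 14\right)\right) = - 1243 \left(1006 + 197\right) = \left(-1243\right) 1203 = -1495329$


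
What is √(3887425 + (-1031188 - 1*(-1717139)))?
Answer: 8*√71459 ≈ 2138.5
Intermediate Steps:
√(3887425 + (-1031188 - 1*(-1717139))) = √(3887425 + (-1031188 + 1717139)) = √(3887425 + 685951) = √4573376 = 8*√71459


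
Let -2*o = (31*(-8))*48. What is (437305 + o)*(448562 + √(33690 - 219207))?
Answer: 198828246434 + 1329771*I*√20613 ≈ 1.9883e+11 + 1.9092e+8*I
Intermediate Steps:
o = 5952 (o = -31*(-8)*48/2 = -(-124)*48 = -½*(-11904) = 5952)
(437305 + o)*(448562 + √(33690 - 219207)) = (437305 + 5952)*(448562 + √(33690 - 219207)) = 443257*(448562 + √(-185517)) = 443257*(448562 + 3*I*√20613) = 198828246434 + 1329771*I*√20613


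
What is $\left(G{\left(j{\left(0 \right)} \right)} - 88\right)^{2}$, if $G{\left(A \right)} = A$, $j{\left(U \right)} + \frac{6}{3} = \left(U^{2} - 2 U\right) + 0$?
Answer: $8100$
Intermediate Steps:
$j{\left(U \right)} = -2 + U^{2} - 2 U$ ($j{\left(U \right)} = -2 + \left(\left(U^{2} - 2 U\right) + 0\right) = -2 + \left(U^{2} - 2 U\right) = -2 + U^{2} - 2 U$)
$\left(G{\left(j{\left(0 \right)} \right)} - 88\right)^{2} = \left(\left(-2 + 0^{2} - 0\right) - 88\right)^{2} = \left(\left(-2 + 0 + 0\right) - 88\right)^{2} = \left(-2 - 88\right)^{2} = \left(-90\right)^{2} = 8100$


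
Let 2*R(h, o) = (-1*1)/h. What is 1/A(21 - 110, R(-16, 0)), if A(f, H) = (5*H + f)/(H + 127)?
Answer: -4065/2843 ≈ -1.4298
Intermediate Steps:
R(h, o) = -1/(2*h) (R(h, o) = ((-1*1)/h)/2 = (-1/h)/2 = -1/(2*h))
A(f, H) = (f + 5*H)/(127 + H)
1/A(21 - 110, R(-16, 0)) = 1/(((21 - 110) + 5*(-½/(-16)))/(127 - ½/(-16))) = 1/((-89 + 5*(-½*(-1/16)))/(127 - ½*(-1/16))) = 1/((-89 + 5*(1/32))/(127 + 1/32)) = 1/((-89 + 5/32)/(4065/32)) = 1/((32/4065)*(-2843/32)) = 1/(-2843/4065) = -4065/2843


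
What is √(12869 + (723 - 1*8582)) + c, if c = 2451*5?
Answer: 12255 + √5010 ≈ 12326.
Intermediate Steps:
c = 12255
√(12869 + (723 - 1*8582)) + c = √(12869 + (723 - 1*8582)) + 12255 = √(12869 + (723 - 8582)) + 12255 = √(12869 - 7859) + 12255 = √5010 + 12255 = 12255 + √5010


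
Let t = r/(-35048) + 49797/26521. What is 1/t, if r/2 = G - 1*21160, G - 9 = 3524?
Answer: 42250364/121829845 ≈ 0.34680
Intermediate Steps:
G = 3533 (G = 9 + 3524 = 3533)
r = -35254 (r = 2*(3533 - 1*21160) = 2*(3533 - 21160) = 2*(-17627) = -35254)
t = 121829845/42250364 (t = -35254/(-35048) + 49797/26521 = -35254*(-1/35048) + 49797*(1/26521) = 17627/17524 + 4527/2411 = 121829845/42250364 ≈ 2.8835)
1/t = 1/(121829845/42250364) = 42250364/121829845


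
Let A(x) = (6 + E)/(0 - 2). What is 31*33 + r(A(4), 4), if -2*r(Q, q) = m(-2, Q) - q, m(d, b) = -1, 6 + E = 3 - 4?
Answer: 2051/2 ≈ 1025.5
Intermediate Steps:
E = -7 (E = -6 + (3 - 4) = -6 - 1 = -7)
A(x) = ½ (A(x) = (6 - 7)/(0 - 2) = -1/(-2) = -1*(-½) = ½)
r(Q, q) = ½ + q/2 (r(Q, q) = -(-1 - q)/2 = ½ + q/2)
31*33 + r(A(4), 4) = 31*33 + (½ + (½)*4) = 1023 + (½ + 2) = 1023 + 5/2 = 2051/2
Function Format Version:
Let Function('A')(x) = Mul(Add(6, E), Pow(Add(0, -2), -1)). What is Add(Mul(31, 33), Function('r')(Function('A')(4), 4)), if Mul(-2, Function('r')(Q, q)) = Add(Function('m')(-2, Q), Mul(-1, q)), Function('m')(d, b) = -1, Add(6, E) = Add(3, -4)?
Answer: Rational(2051, 2) ≈ 1025.5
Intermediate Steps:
E = -7 (E = Add(-6, Add(3, -4)) = Add(-6, -1) = -7)
Function('A')(x) = Rational(1, 2) (Function('A')(x) = Mul(Add(6, -7), Pow(Add(0, -2), -1)) = Mul(-1, Pow(-2, -1)) = Mul(-1, Rational(-1, 2)) = Rational(1, 2))
Function('r')(Q, q) = Add(Rational(1, 2), Mul(Rational(1, 2), q)) (Function('r')(Q, q) = Mul(Rational(-1, 2), Add(-1, Mul(-1, q))) = Add(Rational(1, 2), Mul(Rational(1, 2), q)))
Add(Mul(31, 33), Function('r')(Function('A')(4), 4)) = Add(Mul(31, 33), Add(Rational(1, 2), Mul(Rational(1, 2), 4))) = Add(1023, Add(Rational(1, 2), 2)) = Add(1023, Rational(5, 2)) = Rational(2051, 2)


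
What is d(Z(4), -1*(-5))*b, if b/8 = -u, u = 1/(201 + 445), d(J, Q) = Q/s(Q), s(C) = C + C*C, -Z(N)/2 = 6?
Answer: -2/969 ≈ -0.0020640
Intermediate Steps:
Z(N) = -12 (Z(N) = -2*6 = -12)
s(C) = C + C**2
d(J, Q) = 1/(1 + Q) (d(J, Q) = Q/((Q*(1 + Q))) = Q*(1/(Q*(1 + Q))) = 1/(1 + Q))
u = 1/646 ≈ 0.0015480
b = -4/323 (b = 8*(-1*1/646) = 8*(-1/646) = -4/323 ≈ -0.012384)
d(Z(4), -1*(-5))*b = -4/323/(1 - 1*(-5)) = -4/323/(1 + 5) = -4/323/6 = (1/6)*(-4/323) = -2/969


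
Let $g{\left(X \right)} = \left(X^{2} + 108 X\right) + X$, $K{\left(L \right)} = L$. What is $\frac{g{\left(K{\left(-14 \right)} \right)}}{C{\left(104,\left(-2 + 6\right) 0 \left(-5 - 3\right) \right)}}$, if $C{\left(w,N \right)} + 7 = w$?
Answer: $- \frac{1330}{97} \approx -13.711$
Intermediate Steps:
$C{\left(w,N \right)} = -7 + w$
$g{\left(X \right)} = X^{2} + 109 X$
$\frac{g{\left(K{\left(-14 \right)} \right)}}{C{\left(104,\left(-2 + 6\right) 0 \left(-5 - 3\right) \right)}} = \frac{\left(-14\right) \left(109 - 14\right)}{-7 + 104} = \frac{\left(-14\right) 95}{97} = \left(-1330\right) \frac{1}{97} = - \frac{1330}{97}$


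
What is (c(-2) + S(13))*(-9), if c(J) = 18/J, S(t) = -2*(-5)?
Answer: -9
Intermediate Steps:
S(t) = 10
(c(-2) + S(13))*(-9) = (18/(-2) + 10)*(-9) = (18*(-½) + 10)*(-9) = (-9 + 10)*(-9) = 1*(-9) = -9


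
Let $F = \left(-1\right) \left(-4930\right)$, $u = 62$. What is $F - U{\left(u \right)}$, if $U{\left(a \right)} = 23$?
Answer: $4907$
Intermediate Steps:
$F = 4930$
$F - U{\left(u \right)} = 4930 - 23 = 4907$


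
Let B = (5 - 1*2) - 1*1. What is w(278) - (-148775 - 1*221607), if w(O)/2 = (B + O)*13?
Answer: 377662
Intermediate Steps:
B = 2 (B = (5 - 2) - 1 = 3 - 1 = 2)
w(O) = 52 + 26*O (w(O) = 2*((2 + O)*13) = 2*(26 + 13*O) = 52 + 26*O)
w(278) - (-148775 - 1*221607) = (52 + 26*278) - (-148775 - 1*221607) = (52 + 7228) - (-148775 - 221607) = 7280 - 1*(-370382) = 7280 + 370382 = 377662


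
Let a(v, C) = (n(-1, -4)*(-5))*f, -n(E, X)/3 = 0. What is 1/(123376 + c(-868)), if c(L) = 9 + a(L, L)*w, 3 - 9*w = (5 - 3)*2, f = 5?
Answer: 1/123385 ≈ 8.1047e-6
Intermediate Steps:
n(E, X) = 0 (n(E, X) = -3*0 = 0)
a(v, C) = 0 (a(v, C) = (0*(-5))*5 = 0*5 = 0)
w = -1/9 (w = 1/3 - (5 - 3)*2/9 = 1/3 - 2*2/9 = 1/3 - 1/9*4 = 1/3 - 4/9 = -1/9 ≈ -0.11111)
c(L) = 9 (c(L) = 9 + 0*(-1/9) = 9 + 0 = 9)
1/(123376 + c(-868)) = 1/(123376 + 9) = 1/123385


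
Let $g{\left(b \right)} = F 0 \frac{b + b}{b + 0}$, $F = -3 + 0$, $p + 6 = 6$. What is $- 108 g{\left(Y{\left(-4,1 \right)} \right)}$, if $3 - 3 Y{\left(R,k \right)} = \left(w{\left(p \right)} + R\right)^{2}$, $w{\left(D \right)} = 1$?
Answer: $0$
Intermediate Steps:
$p = 0$ ($p = -6 + 6 = 0$)
$Y{\left(R,k \right)} = 1 - \frac{\left(1 + R\right)^{2}}{3}$
$F = -3$
$g{\left(b \right)} = 0$ ($g{\left(b \right)} = \left(-3\right) 0 \frac{b + b}{b + 0} = 0 \frac{2 b}{b} = 0 \cdot 2 = 0$)
$- 108 g{\left(Y{\left(-4,1 \right)} \right)} = \left(-108\right) 0 = 0$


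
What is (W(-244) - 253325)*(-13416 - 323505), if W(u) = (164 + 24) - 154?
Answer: 85339057011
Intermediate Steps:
W(u) = 34 (W(u) = 188 - 154 = 34)
(W(-244) - 253325)*(-13416 - 323505) = (34 - 253325)*(-13416 - 323505) = -253291*(-336921) = 85339057011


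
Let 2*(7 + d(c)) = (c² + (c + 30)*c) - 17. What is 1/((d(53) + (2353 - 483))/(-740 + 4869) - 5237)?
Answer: -8258/43236229 ≈ -0.00019100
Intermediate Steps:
d(c) = -31/2 + c²/2 + c*(30 + c)/2 (d(c) = -7 + ((c² + (c + 30)*c) - 17)/2 = -7 + ((c² + (30 + c)*c) - 17)/2 = -7 + ((c² + c*(30 + c)) - 17)/2 = -7 + (-17 + c² + c*(30 + c))/2 = -7 + (-17/2 + c²/2 + c*(30 + c)/2) = -31/2 + c²/2 + c*(30 + c)/2)
1/((d(53) + (2353 - 483))/(-740 + 4869) - 5237) = 1/(((-31/2 + 53² + 15*53) + (2353 - 483))/(-740 + 4869) - 5237) = 1/(((-31/2 + 2809 + 795) + 1870)/4129 - 5237) = 1/((7177/2 + 1870)*(1/4129) - 5237) = 1/((10917/2)*(1/4129) - 5237) = 1/(10917/8258 - 5237) = 1/(-43236229/8258) = -8258/43236229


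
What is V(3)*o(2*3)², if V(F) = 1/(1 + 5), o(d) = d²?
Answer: 216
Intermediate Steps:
V(F) = ⅙ (V(F) = 1/6 = ⅙)
V(3)*o(2*3)² = ((2*3)²)²/6 = (6²)²/6 = (⅙)*36² = (⅙)*1296 = 216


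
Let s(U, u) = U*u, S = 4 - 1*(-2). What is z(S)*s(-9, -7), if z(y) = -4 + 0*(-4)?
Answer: -252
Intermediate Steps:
S = 6 (S = 4 + 2 = 6)
z(y) = -4 (z(y) = -4 + 0 = -4)
z(S)*s(-9, -7) = -(-36)*(-7) = -4*63 = -252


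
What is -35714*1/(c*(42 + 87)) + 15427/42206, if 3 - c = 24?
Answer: 221305261/16333722 ≈ 13.549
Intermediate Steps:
c = -21 (c = 3 - 1*24 = 3 - 24 = -21)
-35714*1/(c*(42 + 87)) + 15427/42206 = -35714*(-1/(21*(42 + 87))) + 15427/42206 = -35714/(129*(-21)) + 15427*(1/42206) = -35714/(-2709) + 15427/42206 = -35714*(-1/2709) + 15427/42206 = 5102/387 + 15427/42206 = 221305261/16333722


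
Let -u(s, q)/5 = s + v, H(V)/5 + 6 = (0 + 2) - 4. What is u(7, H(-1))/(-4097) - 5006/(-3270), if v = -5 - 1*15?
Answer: 10148516/6698595 ≈ 1.5150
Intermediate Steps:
H(V) = -40 (H(V) = -30 + 5*((0 + 2) - 4) = -30 + 5*(2 - 4) = -30 + 5*(-2) = -30 - 10 = -40)
v = -20 (v = -5 - 15 = -20)
u(s, q) = 100 - 5*s (u(s, q) = -5*(s - 20) = -5*(-20 + s) = 100 - 5*s)
u(7, H(-1))/(-4097) - 5006/(-3270) = (100 - 5*7)/(-4097) - 5006/(-3270) = (100 - 35)*(-1/4097) - 5006*(-1/3270) = 65*(-1/4097) + 2503/1635 = -65/4097 + 2503/1635 = 10148516/6698595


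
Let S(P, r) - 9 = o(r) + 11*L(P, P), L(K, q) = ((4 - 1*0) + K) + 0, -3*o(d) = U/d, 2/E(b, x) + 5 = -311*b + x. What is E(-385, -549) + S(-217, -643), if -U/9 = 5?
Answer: -178864102351/76633383 ≈ -2334.0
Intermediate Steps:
U = -45 (U = -9*5 = -45)
E(b, x) = 2/(-5 + x - 311*b) (E(b, x) = 2/(-5 + (-311*b + x)) = 2/(-5 + (x - 311*b)) = 2/(-5 + x - 311*b))
o(d) = 15/d (o(d) = -(-15)/d = 15/d)
L(K, q) = 4 + K (L(K, q) = ((4 + 0) + K) + 0 = (4 + K) + 0 = 4 + K)
S(P, r) = 53 + 11*P + 15/r (S(P, r) = 9 + (15/r + 11*(4 + P)) = 9 + (15/r + (44 + 11*P)) = 9 + (44 + 11*P + 15/r) = 53 + 11*P + 15/r)
E(-385, -549) + S(-217, -643) = 2/(-5 - 549 - 311*(-385)) + (53 + 11*(-217) + 15/(-643)) = 2/(-5 - 549 + 119735) + (53 - 2387 + 15*(-1/643)) = 2/119181 + (53 - 2387 - 15/643) = 2*(1/119181) - 1500777/643 = 2/119181 - 1500777/643 = -178864102351/76633383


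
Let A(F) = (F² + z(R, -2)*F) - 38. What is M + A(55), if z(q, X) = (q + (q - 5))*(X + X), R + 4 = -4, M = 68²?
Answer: 12231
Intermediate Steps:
M = 4624
R = -8 (R = -4 - 4 = -8)
z(q, X) = 2*X*(-5 + 2*q) (z(q, X) = (q + (-5 + q))*(2*X) = (-5 + 2*q)*(2*X) = 2*X*(-5 + 2*q))
A(F) = -38 + F² + 84*F (A(F) = (F² + (2*(-2)*(-5 + 2*(-8)))*F) - 38 = (F² + (2*(-2)*(-5 - 16))*F) - 38 = (F² + (2*(-2)*(-21))*F) - 38 = (F² + 84*F) - 38 = -38 + F² + 84*F)
M + A(55) = 4624 + (-38 + 55² + 84*55) = 4624 + (-38 + 3025 + 4620) = 4624 + 7607 = 12231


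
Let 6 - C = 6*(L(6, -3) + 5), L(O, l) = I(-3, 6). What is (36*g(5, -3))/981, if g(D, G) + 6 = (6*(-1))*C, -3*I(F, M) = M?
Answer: 264/109 ≈ 2.4220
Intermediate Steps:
I(F, M) = -M/3
L(O, l) = -2 (L(O, l) = -1/3*6 = -2)
C = -12 (C = 6 - 6*(-2 + 5) = 6 - 6*3 = 6 - 1*18 = 6 - 18 = -12)
g(D, G) = 66 (g(D, G) = -6 + (6*(-1))*(-12) = -6 - 6*(-12) = -6 + 72 = 66)
(36*g(5, -3))/981 = (36*66)/981 = 2376*(1/981) = 264/109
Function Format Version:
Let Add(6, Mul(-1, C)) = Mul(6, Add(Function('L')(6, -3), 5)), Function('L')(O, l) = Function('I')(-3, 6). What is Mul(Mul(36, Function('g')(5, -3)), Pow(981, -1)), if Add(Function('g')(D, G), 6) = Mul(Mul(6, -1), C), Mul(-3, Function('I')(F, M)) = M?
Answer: Rational(264, 109) ≈ 2.4220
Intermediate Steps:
Function('I')(F, M) = Mul(Rational(-1, 3), M)
Function('L')(O, l) = -2 (Function('L')(O, l) = Mul(Rational(-1, 3), 6) = -2)
C = -12 (C = Add(6, Mul(-1, Mul(6, Add(-2, 5)))) = Add(6, Mul(-1, Mul(6, 3))) = Add(6, Mul(-1, 18)) = Add(6, -18) = -12)
Function('g')(D, G) = 66 (Function('g')(D, G) = Add(-6, Mul(Mul(6, -1), -12)) = Add(-6, Mul(-6, -12)) = Add(-6, 72) = 66)
Mul(Mul(36, Function('g')(5, -3)), Pow(981, -1)) = Mul(Mul(36, 66), Pow(981, -1)) = Mul(2376, Rational(1, 981)) = Rational(264, 109)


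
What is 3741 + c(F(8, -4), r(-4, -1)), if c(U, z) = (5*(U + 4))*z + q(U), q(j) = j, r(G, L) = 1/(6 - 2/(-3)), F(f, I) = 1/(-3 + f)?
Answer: 74887/20 ≈ 3744.4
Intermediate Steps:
r(G, L) = 3/20 (r(G, L) = 1/(6 - 2*(-1/3)) = 1/(6 + 2/3) = 1/(20/3) = 3/20)
c(U, z) = U + z*(20 + 5*U) (c(U, z) = (5*(U + 4))*z + U = (5*(4 + U))*z + U = (20 + 5*U)*z + U = z*(20 + 5*U) + U = U + z*(20 + 5*U))
3741 + c(F(8, -4), r(-4, -1)) = 3741 + (1/(-3 + 8) + 20*(3/20) + 5*(3/20)/(-3 + 8)) = 3741 + (1/5 + 3 + 5*(3/20)/5) = 3741 + (1/5 + 3 + 5*(1/5)*(3/20)) = 3741 + (1/5 + 3 + 3/20) = 3741 + 67/20 = 74887/20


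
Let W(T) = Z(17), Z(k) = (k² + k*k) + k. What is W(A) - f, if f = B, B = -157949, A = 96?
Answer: 158544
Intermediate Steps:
f = -157949
Z(k) = k + 2*k² (Z(k) = (k² + k²) + k = 2*k² + k = k + 2*k²)
W(T) = 595 (W(T) = 17*(1 + 2*17) = 17*(1 + 34) = 17*35 = 595)
W(A) - f = 595 - 1*(-157949) = 595 + 157949 = 158544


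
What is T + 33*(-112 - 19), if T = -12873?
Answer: -17196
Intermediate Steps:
T + 33*(-112 - 19) = -12873 + 33*(-112 - 19) = -12873 + 33*(-131) = -12873 - 4323 = -17196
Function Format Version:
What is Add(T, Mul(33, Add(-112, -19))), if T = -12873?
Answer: -17196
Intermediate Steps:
Add(T, Mul(33, Add(-112, -19))) = Add(-12873, Mul(33, Add(-112, -19))) = Add(-12873, Mul(33, -131)) = Add(-12873, -4323) = -17196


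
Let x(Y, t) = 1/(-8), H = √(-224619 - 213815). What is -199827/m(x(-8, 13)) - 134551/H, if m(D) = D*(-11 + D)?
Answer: -12788928/89 + 134551*I*√438434/438434 ≈ -1.437e+5 + 203.21*I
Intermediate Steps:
H = I*√438434 (H = √(-438434) = I*√438434 ≈ 662.14*I)
x(Y, t) = -⅛ (x(Y, t) = 1*(-⅛) = -⅛)
-199827/m(x(-8, 13)) - 134551/H = -199827*(-8/(-11 - ⅛)) - 134551*(-I*√438434/438434) = -199827/((-⅛*(-89/8))) - (-134551)*I*√438434/438434 = -199827/89/64 + 134551*I*√438434/438434 = -199827*64/89 + 134551*I*√438434/438434 = -12788928/89 + 134551*I*√438434/438434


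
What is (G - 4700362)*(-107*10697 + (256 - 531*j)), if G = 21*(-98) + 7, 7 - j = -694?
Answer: 7131463244802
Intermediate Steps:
j = 701 (j = 7 - 1*(-694) = 7 + 694 = 701)
G = -2051 (G = -2058 + 7 = -2051)
(G - 4700362)*(-107*10697 + (256 - 531*j)) = (-2051 - 4700362)*(-107*10697 + (256 - 531*701)) = -4702413*(-1144579 + (256 - 372231)) = -4702413*(-1144579 - 371975) = -4702413*(-1516554) = 7131463244802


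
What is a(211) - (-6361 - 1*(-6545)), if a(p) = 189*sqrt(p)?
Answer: -184 + 189*sqrt(211) ≈ 2561.4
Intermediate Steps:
a(211) - (-6361 - 1*(-6545)) = 189*sqrt(211) - (-6361 - 1*(-6545)) = 189*sqrt(211) - (-6361 + 6545) = 189*sqrt(211) - 1*184 = 189*sqrt(211) - 184 = -184 + 189*sqrt(211)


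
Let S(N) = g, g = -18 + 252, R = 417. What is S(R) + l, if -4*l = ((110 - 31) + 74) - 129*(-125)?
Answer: -7671/2 ≈ -3835.5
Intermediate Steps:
l = -8139/2 (l = -(((110 - 31) + 74) - 129*(-125))/4 = -((79 + 74) + 16125)/4 = -(153 + 16125)/4 = -¼*16278 = -8139/2 ≈ -4069.5)
g = 234
S(N) = 234
S(R) + l = 234 - 8139/2 = -7671/2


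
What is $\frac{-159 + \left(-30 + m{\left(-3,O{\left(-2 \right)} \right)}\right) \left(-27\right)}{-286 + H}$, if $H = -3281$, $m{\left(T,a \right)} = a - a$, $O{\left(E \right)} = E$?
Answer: $- \frac{217}{1189} \approx -0.18251$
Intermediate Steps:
$m{\left(T,a \right)} = 0$
$\frac{-159 + \left(-30 + m{\left(-3,O{\left(-2 \right)} \right)}\right) \left(-27\right)}{-286 + H} = \frac{-159 + \left(-30 + 0\right) \left(-27\right)}{-286 - 3281} = \frac{-159 - -810}{-3567} = \left(-159 + 810\right) \left(- \frac{1}{3567}\right) = 651 \left(- \frac{1}{3567}\right) = - \frac{217}{1189}$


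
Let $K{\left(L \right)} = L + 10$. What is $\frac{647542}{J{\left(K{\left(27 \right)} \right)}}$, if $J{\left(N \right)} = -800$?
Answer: $- \frac{323771}{400} \approx -809.43$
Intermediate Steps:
$K{\left(L \right)} = 10 + L$
$\frac{647542}{J{\left(K{\left(27 \right)} \right)}} = \frac{647542}{-800} = 647542 \left(- \frac{1}{800}\right) = - \frac{323771}{400}$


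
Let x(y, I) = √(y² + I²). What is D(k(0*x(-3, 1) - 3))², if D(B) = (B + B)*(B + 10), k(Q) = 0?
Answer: 0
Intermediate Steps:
x(y, I) = √(I² + y²)
D(B) = 2*B*(10 + B) (D(B) = (2*B)*(10 + B) = 2*B*(10 + B))
D(k(0*x(-3, 1) - 3))² = (2*0*(10 + 0))² = (2*0*10)² = 0² = 0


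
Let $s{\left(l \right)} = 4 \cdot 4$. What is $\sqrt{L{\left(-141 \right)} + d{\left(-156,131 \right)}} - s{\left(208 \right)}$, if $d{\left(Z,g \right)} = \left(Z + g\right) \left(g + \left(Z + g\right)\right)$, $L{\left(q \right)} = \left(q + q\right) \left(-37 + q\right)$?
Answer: $-16 + \sqrt{47546} \approx 202.05$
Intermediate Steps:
$s{\left(l \right)} = 16$
$L{\left(q \right)} = 2 q \left(-37 + q\right)$
$d{\left(Z,g \right)} = \left(Z + g\right) \left(Z + 2 g\right)$
$\sqrt{L{\left(-141 \right)} + d{\left(-156,131 \right)}} - s{\left(208 \right)} = \sqrt{2 \left(-141\right) \left(-37 - 141\right) + \left(\left(-156\right)^{2} + 2 \cdot 131^{2} + 3 \left(-156\right) 131\right)} - 16 = \sqrt{2 \left(-141\right) \left(-178\right) + \left(24336 + 2 \cdot 17161 - 61308\right)} - 16 = \sqrt{50196 + \left(24336 + 34322 - 61308\right)} - 16 = \sqrt{50196 - 2650} - 16 = \sqrt{47546} - 16 = -16 + \sqrt{47546}$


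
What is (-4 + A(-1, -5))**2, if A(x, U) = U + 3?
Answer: 36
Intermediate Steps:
A(x, U) = 3 + U
(-4 + A(-1, -5))**2 = (-4 + (3 - 5))**2 = (-4 - 2)**2 = (-6)**2 = 36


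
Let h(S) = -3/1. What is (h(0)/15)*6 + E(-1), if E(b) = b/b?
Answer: -⅕ ≈ -0.20000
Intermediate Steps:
E(b) = 1
h(S) = -3 (h(S) = -3*1 = -3)
(h(0)/15)*6 + E(-1) = -3/15*6 + 1 = -3*1/15*6 + 1 = -⅕*6 + 1 = -6/5 + 1 = -⅕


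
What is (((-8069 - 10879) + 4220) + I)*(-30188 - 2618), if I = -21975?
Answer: 1204078618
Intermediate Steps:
(((-8069 - 10879) + 4220) + I)*(-30188 - 2618) = (((-8069 - 10879) + 4220) - 21975)*(-30188 - 2618) = ((-18948 + 4220) - 21975)*(-32806) = (-14728 - 21975)*(-32806) = -36703*(-32806) = 1204078618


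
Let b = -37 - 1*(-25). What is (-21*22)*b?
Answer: 5544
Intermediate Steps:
b = -12 (b = -37 + 25 = -12)
(-21*22)*b = -21*22*(-12) = -462*(-12) = 5544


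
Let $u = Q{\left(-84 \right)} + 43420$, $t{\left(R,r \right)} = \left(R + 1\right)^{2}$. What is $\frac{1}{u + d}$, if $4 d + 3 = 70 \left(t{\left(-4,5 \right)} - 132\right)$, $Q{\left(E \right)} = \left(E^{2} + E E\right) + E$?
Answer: $\frac{4}{221179} \approx 1.8085 \cdot 10^{-5}$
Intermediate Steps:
$t{\left(R,r \right)} = \left(1 + R\right)^{2}$
$Q{\left(E \right)} = E + 2 E^{2}$ ($Q{\left(E \right)} = \left(E^{2} + E^{2}\right) + E = 2 E^{2} + E = E + 2 E^{2}$)
$d = - \frac{8613}{4}$ ($d = - \frac{3}{4} + \frac{70 \left(\left(1 - 4\right)^{2} - 132\right)}{4} = - \frac{3}{4} + \frac{70 \left(\left(-3\right)^{2} - 132\right)}{4} = - \frac{3}{4} + \frac{70 \left(9 - 132\right)}{4} = - \frac{3}{4} + \frac{70 \left(-123\right)}{4} = - \frac{3}{4} + \frac{1}{4} \left(-8610\right) = - \frac{3}{4} - \frac{4305}{2} = - \frac{8613}{4} \approx -2153.3$)
$u = 57448$ ($u = - 84 \left(1 + 2 \left(-84\right)\right) + 43420 = - 84 \left(1 - 168\right) + 43420 = \left(-84\right) \left(-167\right) + 43420 = 14028 + 43420 = 57448$)
$\frac{1}{u + d} = \frac{1}{57448 - \frac{8613}{4}} = \frac{1}{\frac{221179}{4}} = \frac{4}{221179}$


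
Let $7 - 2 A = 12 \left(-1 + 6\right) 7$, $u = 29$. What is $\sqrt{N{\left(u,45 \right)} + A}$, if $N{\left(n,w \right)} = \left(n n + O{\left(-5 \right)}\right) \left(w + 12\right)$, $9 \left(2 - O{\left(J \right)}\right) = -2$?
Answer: $\frac{\sqrt{1722858}}{6} \approx 218.76$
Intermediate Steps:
$O{\left(J \right)} = \frac{20}{9}$ ($O{\left(J \right)} = 2 - - \frac{2}{9} = 2 + \frac{2}{9} = \frac{20}{9}$)
$N{\left(n,w \right)} = \left(12 + w\right) \left(\frac{20}{9} + n^{2}\right)$ ($N{\left(n,w \right)} = \left(n n + \frac{20}{9}\right) \left(w + 12\right) = \left(n^{2} + \frac{20}{9}\right) \left(12 + w\right) = \left(\frac{20}{9} + n^{2}\right) \left(12 + w\right) = \left(12 + w\right) \left(\frac{20}{9} + n^{2}\right)$)
$A = - \frac{413}{2}$ ($A = \frac{7}{2} - \frac{12 \left(-1 + 6\right) 7}{2} = \frac{7}{2} - \frac{12 \cdot 5 \cdot 7}{2} = \frac{7}{2} - \frac{60 \cdot 7}{2} = \frac{7}{2} - 210 = - \frac{413}{2} \approx -206.5$)
$\sqrt{N{\left(u,45 \right)} + A} = \sqrt{\left(\frac{80}{3} + 12 \cdot 29^{2} + \frac{20}{9} \cdot 45 + 45 \cdot 29^{2}\right) - \frac{413}{2}} = \sqrt{\left(\frac{80}{3} + 12 \cdot 841 + 100 + 45 \cdot 841\right) - \frac{413}{2}} = \sqrt{\left(\frac{80}{3} + 10092 + 100 + 37845\right) - \frac{413}{2}} = \sqrt{\frac{144191}{3} - \frac{413}{2}} = \sqrt{\frac{287143}{6}} = \frac{\sqrt{1722858}}{6}$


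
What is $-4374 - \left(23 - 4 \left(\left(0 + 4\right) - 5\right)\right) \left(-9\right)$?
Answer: $-4131$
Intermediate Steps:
$-4374 - \left(23 - 4 \left(\left(0 + 4\right) - 5\right)\right) \left(-9\right) = -4374 - \left(23 - 4 \left(4 - 5\right)\right) \left(-9\right) = -4374 - \left(23 - -4\right) \left(-9\right) = -4374 - \left(23 + 4\right) \left(-9\right) = -4374 - 27 \left(-9\right) = -4374 - -243 = -4374 + 243 = -4131$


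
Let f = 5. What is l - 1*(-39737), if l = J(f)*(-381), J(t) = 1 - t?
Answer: 41261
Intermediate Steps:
l = 1524 (l = (1 - 1*5)*(-381) = (1 - 5)*(-381) = -4*(-381) = 1524)
l - 1*(-39737) = 1524 - 1*(-39737) = 1524 + 39737 = 41261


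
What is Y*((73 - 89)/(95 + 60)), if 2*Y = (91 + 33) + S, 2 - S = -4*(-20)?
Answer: -368/155 ≈ -2.3742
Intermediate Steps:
S = -78 (S = 2 - (-4)*(-20) = 2 - 1*80 = 2 - 80 = -78)
Y = 23 (Y = ((91 + 33) - 78)/2 = (124 - 78)/2 = (1/2)*46 = 23)
Y*((73 - 89)/(95 + 60)) = 23*((73 - 89)/(95 + 60)) = 23*(-16/155) = -368/155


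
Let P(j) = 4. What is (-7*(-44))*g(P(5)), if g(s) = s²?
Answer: 4928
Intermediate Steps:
(-7*(-44))*g(P(5)) = -7*(-44)*4² = 308*16 = 4928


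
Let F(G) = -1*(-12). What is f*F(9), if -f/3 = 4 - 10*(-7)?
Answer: -2664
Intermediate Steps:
F(G) = 12
f = -222 (f = -3*(4 - 10*(-7)) = -3*(4 + 70) = -3*74 = -222)
f*F(9) = -222*12 = -2664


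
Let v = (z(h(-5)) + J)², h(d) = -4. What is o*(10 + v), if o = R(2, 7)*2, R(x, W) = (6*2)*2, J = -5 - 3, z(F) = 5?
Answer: 912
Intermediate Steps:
J = -8
R(x, W) = 24 (R(x, W) = 12*2 = 24)
o = 48 (o = 24*2 = 48)
v = 9 (v = (5 - 8)² = (-3)² = 9)
o*(10 + v) = 48*(10 + 9) = 48*19 = 912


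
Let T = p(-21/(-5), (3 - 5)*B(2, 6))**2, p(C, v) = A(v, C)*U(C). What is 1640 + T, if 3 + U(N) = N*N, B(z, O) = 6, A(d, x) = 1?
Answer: 1158956/625 ≈ 1854.3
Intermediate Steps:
U(N) = -3 + N**2 (U(N) = -3 + N*N = -3 + N**2)
p(C, v) = -3 + C**2 (p(C, v) = 1*(-3 + C**2) = -3 + C**2)
T = 133956/625 (T = (-3 + (-21/(-5))**2)**2 = (-3 + (-21*(-1/5))**2)**2 = (-3 + (21/5)**2)**2 = (-3 + 441/25)**2 = (366/25)**2 = 133956/625 ≈ 214.33)
1640 + T = 1640 + 133956/625 = 1158956/625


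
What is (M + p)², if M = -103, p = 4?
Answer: 9801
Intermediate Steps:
(M + p)² = (-103 + 4)² = (-99)² = 9801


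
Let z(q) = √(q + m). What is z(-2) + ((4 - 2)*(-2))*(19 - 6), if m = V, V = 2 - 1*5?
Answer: -52 + I*√5 ≈ -52.0 + 2.2361*I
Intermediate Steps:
V = -3 (V = 2 - 5 = -3)
m = -3
z(q) = √(-3 + q) (z(q) = √(q - 3) = √(-3 + q))
z(-2) + ((4 - 2)*(-2))*(19 - 6) = √(-3 - 2) + ((4 - 2)*(-2))*(19 - 6) = √(-5) + (2*(-2))*13 = I*√5 - 4*13 = I*√5 - 52 = -52 + I*√5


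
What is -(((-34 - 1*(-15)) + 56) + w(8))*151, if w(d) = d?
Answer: -6795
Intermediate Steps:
-(((-34 - 1*(-15)) + 56) + w(8))*151 = -(((-34 - 1*(-15)) + 56) + 8)*151 = -(((-34 + 15) + 56) + 8)*151 = -((-19 + 56) + 8)*151 = -(37 + 8)*151 = -45*151 = -1*6795 = -6795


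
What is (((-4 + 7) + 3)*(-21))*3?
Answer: -378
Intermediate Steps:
(((-4 + 7) + 3)*(-21))*3 = ((3 + 3)*(-21))*3 = (6*(-21))*3 = -126*3 = -378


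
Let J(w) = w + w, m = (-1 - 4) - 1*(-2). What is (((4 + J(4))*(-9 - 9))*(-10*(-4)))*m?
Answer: 25920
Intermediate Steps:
m = -3 (m = -5 + 2 = -3)
J(w) = 2*w
(((4 + J(4))*(-9 - 9))*(-10*(-4)))*m = (((4 + 2*4)*(-9 - 9))*(-10*(-4)))*(-3) = (((4 + 8)*(-18))*40)*(-3) = ((12*(-18))*40)*(-3) = -216*40*(-3) = -8640*(-3) = 25920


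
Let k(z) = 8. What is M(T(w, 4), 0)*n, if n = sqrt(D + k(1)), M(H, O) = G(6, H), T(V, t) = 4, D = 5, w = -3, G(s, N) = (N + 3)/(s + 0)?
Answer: 7*sqrt(13)/6 ≈ 4.2065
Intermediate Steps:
G(s, N) = (3 + N)/s
M(H, O) = 1/2 + H/6 (M(H, O) = (3 + H)/6 = 1/2 + H/6)
n = sqrt(13) (n = sqrt(5 + 8) = sqrt(13) ≈ 3.6056)
M(T(w, 4), 0)*n = (1/2 + (1/6)*4)*sqrt(13) = (1/2 + 2/3)*sqrt(13) = 7*sqrt(13)/6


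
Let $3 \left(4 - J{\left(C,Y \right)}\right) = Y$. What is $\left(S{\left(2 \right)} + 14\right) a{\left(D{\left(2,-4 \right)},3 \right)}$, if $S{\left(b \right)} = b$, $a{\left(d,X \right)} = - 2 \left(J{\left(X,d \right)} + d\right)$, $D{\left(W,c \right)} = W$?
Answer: $- \frac{512}{3} \approx -170.67$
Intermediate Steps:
$J{\left(C,Y \right)} = 4 - \frac{Y}{3}$
$a{\left(d,X \right)} = -8 - \frac{4 d}{3}$ ($a{\left(d,X \right)} = - 2 \left(\left(4 - \frac{d}{3}\right) + d\right) = - 2 \left(4 + \frac{2 d}{3}\right) = -8 - \frac{4 d}{3}$)
$\left(S{\left(2 \right)} + 14\right) a{\left(D{\left(2,-4 \right)},3 \right)} = \left(2 + 14\right) \left(-8 - \frac{8}{3}\right) = 16 \left(-8 - \frac{8}{3}\right) = 16 \left(- \frac{32}{3}\right) = - \frac{512}{3}$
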